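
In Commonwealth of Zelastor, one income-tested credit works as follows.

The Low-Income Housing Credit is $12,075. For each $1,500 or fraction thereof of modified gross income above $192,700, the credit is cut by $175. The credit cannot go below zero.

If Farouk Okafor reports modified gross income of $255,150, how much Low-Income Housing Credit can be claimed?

$4,725

Low-Income Housing Credit: income exceeds $192,700 by $62,450, which is 42 full-or-partial $1,500 increments; reduction = 42 × $175 = $7,350, leaving $4,725.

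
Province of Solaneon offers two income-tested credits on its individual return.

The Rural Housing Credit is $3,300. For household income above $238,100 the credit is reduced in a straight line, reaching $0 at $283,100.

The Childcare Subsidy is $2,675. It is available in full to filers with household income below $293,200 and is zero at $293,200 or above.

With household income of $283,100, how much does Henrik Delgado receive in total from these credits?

$2,675

Rural Housing Credit: $283,100 is at or above $283,100, so the credit is $0.
Childcare Subsidy: $283,100 is below the $293,200 cutoff, so the full $2,675 applies.
Total: $0 + $2,675 = $2,675.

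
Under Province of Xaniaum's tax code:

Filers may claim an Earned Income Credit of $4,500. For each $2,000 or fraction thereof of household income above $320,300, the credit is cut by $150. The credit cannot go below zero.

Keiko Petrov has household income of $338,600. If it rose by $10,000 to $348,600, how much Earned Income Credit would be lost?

$750

At $338,600 — income exceeds $320,300 by $18,300, which is 10 full-or-partial $2,000 increments; reduction = 10 × $150 = $1,500, leaving $3,000.
At $348,600 — income exceeds $320,300 by $28,300, which is 15 full-or-partial $2,000 increments; reduction = 15 × $150 = $2,250, leaving $2,250.
Lost: $3,000 − $2,250 = $750.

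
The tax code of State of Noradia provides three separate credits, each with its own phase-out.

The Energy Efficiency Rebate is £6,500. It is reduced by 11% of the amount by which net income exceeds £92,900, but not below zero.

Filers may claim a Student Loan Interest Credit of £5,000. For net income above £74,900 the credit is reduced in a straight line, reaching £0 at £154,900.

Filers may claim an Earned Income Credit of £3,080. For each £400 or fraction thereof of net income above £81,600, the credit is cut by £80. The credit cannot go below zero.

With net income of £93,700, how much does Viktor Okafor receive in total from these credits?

£10,837

Energy Efficiency Rebate: 11% of the £800 excess over £92,900 is £88; credit = £6,500 − £88 = £6,412.
Student Loan Interest Credit: £93,700 is £18,800 into a £80,000 phase-out range, leaving 61,200/80,000 of the credit: £5,000 × 61,200/80,000 = £3,825.
Earned Income Credit: income exceeds £81,600 by £12,100, which is 31 full-or-partial £400 increments; reduction = 31 × £80 = £2,480, leaving £600.
Total: £6,412 + £3,825 + £600 = £10,837.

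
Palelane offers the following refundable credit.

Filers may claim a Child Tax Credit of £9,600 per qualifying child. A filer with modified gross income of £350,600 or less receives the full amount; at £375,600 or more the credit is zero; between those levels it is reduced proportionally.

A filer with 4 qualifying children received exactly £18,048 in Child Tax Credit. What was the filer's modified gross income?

Full credit = 4 × £9,600 = £38,400.
£18,048 is 18,048/38,400 of the full £38,400, so 20,352/38,400 of the £25,000 range has been used: income = £350,600 + £25,000 × 20,352/38,400 = £363,850.

£363,850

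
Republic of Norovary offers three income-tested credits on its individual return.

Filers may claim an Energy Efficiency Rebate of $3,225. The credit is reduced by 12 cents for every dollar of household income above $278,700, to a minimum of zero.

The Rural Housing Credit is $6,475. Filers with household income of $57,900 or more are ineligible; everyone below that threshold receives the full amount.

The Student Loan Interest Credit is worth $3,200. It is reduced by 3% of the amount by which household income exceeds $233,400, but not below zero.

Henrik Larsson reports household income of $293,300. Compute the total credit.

Energy Efficiency Rebate: 12% of the $14,600 excess over $278,700 is $1,752; credit = $3,225 − $1,752 = $1,473.
Rural Housing Credit: $293,300 meets or exceeds the $57,900 cutoff, so the credit is $0.
Student Loan Interest Credit: 3% of the $59,900 excess over $233,400 is $1,797; credit = $3,200 − $1,797 = $1,403.
Total: $1,473 + $0 + $1,403 = $2,876.

$2,876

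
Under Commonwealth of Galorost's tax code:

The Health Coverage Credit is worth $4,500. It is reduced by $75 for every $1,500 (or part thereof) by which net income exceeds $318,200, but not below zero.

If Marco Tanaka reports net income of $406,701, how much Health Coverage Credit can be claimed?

Health Coverage Credit: income exceeds $318,200 by $88,501 → 60 increments × $75 = $4,500 ≥ base, so the credit is $0.

$0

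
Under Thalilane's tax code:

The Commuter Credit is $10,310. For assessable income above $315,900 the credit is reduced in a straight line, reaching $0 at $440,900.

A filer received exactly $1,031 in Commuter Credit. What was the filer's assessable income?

$428,400

$1,031 is 1,031/10,310 of the full $10,310, so 9,279/10,310 of the $125,000 range has been used: income = $315,900 + $125,000 × 9,279/10,310 = $428,400.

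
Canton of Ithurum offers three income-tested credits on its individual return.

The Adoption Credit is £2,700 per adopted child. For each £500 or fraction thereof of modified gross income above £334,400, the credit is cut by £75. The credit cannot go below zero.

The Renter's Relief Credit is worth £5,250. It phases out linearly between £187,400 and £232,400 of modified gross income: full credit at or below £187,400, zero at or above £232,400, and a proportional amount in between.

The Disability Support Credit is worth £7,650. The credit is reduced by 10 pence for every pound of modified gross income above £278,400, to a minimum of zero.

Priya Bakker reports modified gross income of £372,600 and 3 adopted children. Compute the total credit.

£2,325

Adoption Credit: base = 3 × £2,700 = £8,100. income exceeds £334,400 by £38,200, which is 77 full-or-partial £500 increments; reduction = 77 × £75 = £5,775, leaving £2,325.
Renter's Relief Credit: £372,600 is at or above £232,400, so the credit is £0.
Disability Support Credit: 10% of the £94,200 excess over £278,400 is £9,420 ≥ base, so the credit is £0.
Total: £2,325 + £0 + £0 = £2,325.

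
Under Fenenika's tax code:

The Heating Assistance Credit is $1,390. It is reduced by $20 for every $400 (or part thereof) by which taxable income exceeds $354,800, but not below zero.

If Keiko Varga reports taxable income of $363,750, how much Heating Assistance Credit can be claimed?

$930

Heating Assistance Credit: income exceeds $354,800 by $8,950, which is 23 full-or-partial $400 increments; reduction = 23 × $20 = $460, leaving $930.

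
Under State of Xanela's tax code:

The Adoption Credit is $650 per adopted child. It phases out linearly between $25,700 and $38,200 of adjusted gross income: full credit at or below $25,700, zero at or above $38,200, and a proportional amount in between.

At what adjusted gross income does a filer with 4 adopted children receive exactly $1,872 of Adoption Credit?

$29,200

Full credit = 4 × $650 = $2,600.
$1,872 is 1,872/2,600 of the full $2,600, so 728/2,600 of the $12,500 range has been used: income = $25,700 + $12,500 × 728/2,600 = $29,200.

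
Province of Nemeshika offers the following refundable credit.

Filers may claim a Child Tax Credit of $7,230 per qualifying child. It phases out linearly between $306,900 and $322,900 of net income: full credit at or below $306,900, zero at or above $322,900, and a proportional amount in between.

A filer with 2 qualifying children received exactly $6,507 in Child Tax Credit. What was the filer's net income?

$315,700

Full credit = 2 × $7,230 = $14,460.
$6,507 is 6,507/14,460 of the full $14,460, so 7,953/14,460 of the $16,000 range has been used: income = $306,900 + $16,000 × 7,953/14,460 = $315,700.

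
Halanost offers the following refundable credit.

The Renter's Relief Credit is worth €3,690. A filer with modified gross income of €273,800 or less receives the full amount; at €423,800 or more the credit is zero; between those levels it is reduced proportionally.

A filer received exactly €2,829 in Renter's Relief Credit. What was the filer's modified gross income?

€308,800

€2,829 is 2,829/3,690 of the full €3,690, so 861/3,690 of the €150,000 range has been used: income = €273,800 + €150,000 × 861/3,690 = €308,800.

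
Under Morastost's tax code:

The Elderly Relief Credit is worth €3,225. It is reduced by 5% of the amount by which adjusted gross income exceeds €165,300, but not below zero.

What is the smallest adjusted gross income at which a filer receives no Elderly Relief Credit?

The credit falls by 5% of each euro above €165,300, so it reaches zero when the excess is €3,225 / 5% = €64,500: income = €165,300 + €64,500 = €229,800.

€229,800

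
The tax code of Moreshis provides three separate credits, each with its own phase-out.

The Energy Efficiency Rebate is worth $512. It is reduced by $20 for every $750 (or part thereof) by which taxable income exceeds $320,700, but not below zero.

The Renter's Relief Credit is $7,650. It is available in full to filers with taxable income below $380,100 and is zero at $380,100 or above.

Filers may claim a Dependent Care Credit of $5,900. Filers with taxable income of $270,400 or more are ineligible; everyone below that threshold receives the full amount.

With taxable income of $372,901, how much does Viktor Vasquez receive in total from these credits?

$7,650

Energy Efficiency Rebate: income exceeds $320,700 by $52,201 → 70 increments × $20 = $1,400 ≥ base, so the credit is $0.
Renter's Relief Credit: $372,901 is below the $380,100 cutoff, so the full $7,650 applies.
Dependent Care Credit: $372,901 meets or exceeds the $270,400 cutoff, so the credit is $0.
Total: $0 + $7,650 + $0 = $7,650.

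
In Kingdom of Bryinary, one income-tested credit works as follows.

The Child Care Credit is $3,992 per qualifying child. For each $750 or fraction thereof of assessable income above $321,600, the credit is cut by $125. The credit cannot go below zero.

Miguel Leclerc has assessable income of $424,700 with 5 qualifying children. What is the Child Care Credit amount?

Child Care Credit: base = 5 × $3,992 = $19,960. income exceeds $321,600 by $103,100, which is 138 full-or-partial $750 increments; reduction = 138 × $125 = $17,250, leaving $2,710.

$2,710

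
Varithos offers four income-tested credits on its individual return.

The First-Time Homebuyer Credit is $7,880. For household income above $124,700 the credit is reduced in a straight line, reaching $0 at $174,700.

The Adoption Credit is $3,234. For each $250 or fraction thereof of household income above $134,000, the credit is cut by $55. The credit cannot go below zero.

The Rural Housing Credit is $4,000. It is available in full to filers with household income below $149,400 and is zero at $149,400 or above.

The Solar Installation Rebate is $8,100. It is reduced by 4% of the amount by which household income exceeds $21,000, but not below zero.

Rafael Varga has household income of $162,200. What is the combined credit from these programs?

First-Time Homebuyer Credit: $162,200 is $37,500 into a $50,000 phase-out range, leaving 12,500/50,000 of the credit: $7,880 × 12,500/50,000 = $1,970.
Adoption Credit: income exceeds $134,000 by $28,200 → 113 increments × $55 = $6,215 ≥ base, so the credit is $0.
Rural Housing Credit: $162,200 meets or exceeds the $149,400 cutoff, so the credit is $0.
Solar Installation Rebate: 4% of the $141,200 excess over $21,000 is $5,648; credit = $8,100 − $5,648 = $2,452.
Total: $1,970 + $0 + $0 + $2,452 = $4,422.

$4,422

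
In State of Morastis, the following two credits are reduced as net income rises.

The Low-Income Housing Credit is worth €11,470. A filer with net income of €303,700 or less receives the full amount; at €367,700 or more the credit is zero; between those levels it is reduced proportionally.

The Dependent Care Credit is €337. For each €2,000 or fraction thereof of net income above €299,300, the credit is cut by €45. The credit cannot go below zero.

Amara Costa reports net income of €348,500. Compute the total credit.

€3,441

Low-Income Housing Credit: €348,500 is €44,800 into a €64,000 phase-out range, leaving 19,200/64,000 of the credit: €11,470 × 19,200/64,000 = €3,441.
Dependent Care Credit: income exceeds €299,300 by €49,200 → 25 increments × €45 = €1,125 ≥ base, so the credit is €0.
Total: €3,441 + €0 = €3,441.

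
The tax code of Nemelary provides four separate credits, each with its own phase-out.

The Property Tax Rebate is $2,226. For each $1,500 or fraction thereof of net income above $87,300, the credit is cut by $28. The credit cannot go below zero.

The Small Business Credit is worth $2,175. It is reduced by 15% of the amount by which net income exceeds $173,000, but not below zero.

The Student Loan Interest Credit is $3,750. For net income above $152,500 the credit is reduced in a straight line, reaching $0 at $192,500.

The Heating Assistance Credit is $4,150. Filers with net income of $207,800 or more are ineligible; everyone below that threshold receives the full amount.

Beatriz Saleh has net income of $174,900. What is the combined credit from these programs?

Property Tax Rebate: income exceeds $87,300 by $87,600, which is 59 full-or-partial $1,500 increments; reduction = 59 × $28 = $1,652, leaving $574.
Small Business Credit: 15% of the $1,900 excess over $173,000 is $285; credit = $2,175 − $285 = $1,890.
Student Loan Interest Credit: $174,900 is $22,400 into a $40,000 phase-out range, leaving 17,600/40,000 of the credit: $3,750 × 17,600/40,000 = $1,650.
Heating Assistance Credit: $174,900 is below the $207,800 cutoff, so the full $4,150 applies.
Total: $574 + $1,890 + $1,650 + $4,150 = $8,264.

$8,264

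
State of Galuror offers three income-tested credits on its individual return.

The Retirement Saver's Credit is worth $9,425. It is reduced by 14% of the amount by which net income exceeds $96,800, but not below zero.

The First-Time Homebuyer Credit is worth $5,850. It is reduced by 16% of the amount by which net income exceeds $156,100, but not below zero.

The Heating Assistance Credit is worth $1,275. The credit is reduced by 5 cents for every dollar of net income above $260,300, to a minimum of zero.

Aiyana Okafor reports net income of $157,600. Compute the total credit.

$7,798

Retirement Saver's Credit: 14% of the $60,800 excess over $96,800 is $8,512; credit = $9,425 − $8,512 = $913.
First-Time Homebuyer Credit: 16% of the $1,500 excess over $156,100 is $240; credit = $5,850 − $240 = $5,610.
Heating Assistance Credit: $157,600 is at or below the $260,300 threshold, so the full $1,275 applies.
Total: $913 + $5,610 + $1,275 = $7,798.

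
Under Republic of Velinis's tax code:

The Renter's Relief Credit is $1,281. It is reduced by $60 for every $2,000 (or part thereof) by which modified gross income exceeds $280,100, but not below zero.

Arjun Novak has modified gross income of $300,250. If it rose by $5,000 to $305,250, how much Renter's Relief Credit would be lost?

At $300,250 — income exceeds $280,100 by $20,150, which is 11 full-or-partial $2,000 increments; reduction = 11 × $60 = $660, leaving $621.
At $305,250 — income exceeds $280,100 by $25,150, which is 13 full-or-partial $2,000 increments; reduction = 13 × $60 = $780, leaving $501.
Lost: $621 − $501 = $120.

$120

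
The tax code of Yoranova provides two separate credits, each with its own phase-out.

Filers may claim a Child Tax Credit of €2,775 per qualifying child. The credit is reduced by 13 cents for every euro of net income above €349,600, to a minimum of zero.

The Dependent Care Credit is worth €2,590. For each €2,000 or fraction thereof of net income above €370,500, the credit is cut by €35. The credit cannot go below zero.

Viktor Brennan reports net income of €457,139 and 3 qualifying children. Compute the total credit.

Child Tax Credit: base = 3 × €2,775 = €8,325. 13% of the €107,539 excess over €349,600 is €13,980.07 ≥ base, so the credit is €0.
Dependent Care Credit: income exceeds €370,500 by €86,639, which is 44 full-or-partial €2,000 increments; reduction = 44 × €35 = €1,540, leaving €1,050.
Total: €0 + €1,050 = €1,050.

€1,050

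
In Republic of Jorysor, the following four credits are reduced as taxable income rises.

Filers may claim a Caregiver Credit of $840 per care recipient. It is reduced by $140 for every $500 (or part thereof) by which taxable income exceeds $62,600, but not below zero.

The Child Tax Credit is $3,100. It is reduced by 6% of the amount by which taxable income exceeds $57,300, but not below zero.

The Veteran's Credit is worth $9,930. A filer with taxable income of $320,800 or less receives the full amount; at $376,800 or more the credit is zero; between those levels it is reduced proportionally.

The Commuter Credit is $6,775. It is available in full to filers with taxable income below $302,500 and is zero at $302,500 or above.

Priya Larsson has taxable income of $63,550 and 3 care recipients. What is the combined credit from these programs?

$21,670

Caregiver Credit: base = 3 × $840 = $2,520. income exceeds $62,600 by $950, which is 2 full-or-partial $500 increments; reduction = 2 × $140 = $280, leaving $2,240.
Child Tax Credit: 6% of the $6,250 excess over $57,300 is $375; credit = $3,100 − $375 = $2,725.
Veteran's Credit: $63,550 is at or below the $320,800 threshold, so the full $9,930 applies.
Commuter Credit: $63,550 is below the $302,500 cutoff, so the full $6,775 applies.
Total: $2,240 + $2,725 + $9,930 + $6,775 = $21,670.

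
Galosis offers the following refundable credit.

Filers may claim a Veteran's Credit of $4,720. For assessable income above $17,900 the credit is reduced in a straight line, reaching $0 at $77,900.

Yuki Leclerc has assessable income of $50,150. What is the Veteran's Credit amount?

$2,183

Veteran's Credit: $50,150 is $32,250 into a $60,000 phase-out range, leaving 27,750/60,000 of the credit: $4,720 × 27,750/60,000 = $2,183.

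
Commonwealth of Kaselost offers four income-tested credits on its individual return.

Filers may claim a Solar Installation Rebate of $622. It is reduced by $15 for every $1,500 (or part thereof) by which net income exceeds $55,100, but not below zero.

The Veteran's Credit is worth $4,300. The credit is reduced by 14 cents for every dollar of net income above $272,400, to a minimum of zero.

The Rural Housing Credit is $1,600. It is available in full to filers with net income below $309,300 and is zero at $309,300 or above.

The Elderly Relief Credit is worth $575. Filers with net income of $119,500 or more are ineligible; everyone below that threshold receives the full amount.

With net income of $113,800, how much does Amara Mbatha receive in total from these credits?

Solar Installation Rebate: income exceeds $55,100 by $58,700, which is 40 full-or-partial $1,500 increments; reduction = 40 × $15 = $600, leaving $22.
Veteran's Credit: $113,800 is at or below the $272,400 threshold, so the full $4,300 applies.
Rural Housing Credit: $113,800 is below the $309,300 cutoff, so the full $1,600 applies.
Elderly Relief Credit: $113,800 is below the $119,500 cutoff, so the full $575 applies.
Total: $22 + $4,300 + $1,600 + $575 = $6,497.

$6,497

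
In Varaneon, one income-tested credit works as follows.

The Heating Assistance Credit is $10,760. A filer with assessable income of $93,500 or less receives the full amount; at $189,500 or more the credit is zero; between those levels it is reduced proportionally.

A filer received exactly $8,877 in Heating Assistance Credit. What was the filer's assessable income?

$110,300

$8,877 is 8,877/10,760 of the full $10,760, so 1,883/10,760 of the $96,000 range has been used: income = $93,500 + $96,000 × 1,883/10,760 = $110,300.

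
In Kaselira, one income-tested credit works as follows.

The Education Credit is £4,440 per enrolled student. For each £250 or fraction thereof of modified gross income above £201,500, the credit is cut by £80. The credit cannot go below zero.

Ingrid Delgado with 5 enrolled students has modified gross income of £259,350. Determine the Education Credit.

Education Credit: base = 5 × £4,440 = £22,200. income exceeds £201,500 by £57,850, which is 232 full-or-partial £250 increments; reduction = 232 × £80 = £18,560, leaving £3,640.

£3,640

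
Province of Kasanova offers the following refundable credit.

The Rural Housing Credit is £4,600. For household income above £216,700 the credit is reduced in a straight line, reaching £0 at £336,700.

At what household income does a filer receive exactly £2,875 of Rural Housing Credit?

£2,875 is 2,875/4,600 of the full £4,600, so 1,725/4,600 of the £120,000 range has been used: income = £216,700 + £120,000 × 1,725/4,600 = £261,700.

£261,700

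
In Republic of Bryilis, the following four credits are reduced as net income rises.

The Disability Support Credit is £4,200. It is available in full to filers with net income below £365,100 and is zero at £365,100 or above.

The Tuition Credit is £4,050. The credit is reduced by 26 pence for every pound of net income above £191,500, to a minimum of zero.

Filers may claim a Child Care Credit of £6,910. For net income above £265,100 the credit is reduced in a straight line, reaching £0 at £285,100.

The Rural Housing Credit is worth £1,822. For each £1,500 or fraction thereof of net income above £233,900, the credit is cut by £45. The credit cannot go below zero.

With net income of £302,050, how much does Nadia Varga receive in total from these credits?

Disability Support Credit: £302,050 is below the £365,100 cutoff, so the full £4,200 applies.
Tuition Credit: 26% of the £110,550 excess over £191,500 is £28,743 ≥ base, so the credit is £0.
Child Care Credit: £302,050 is at or above £285,100, so the credit is £0.
Rural Housing Credit: income exceeds £233,900 by £68,150 → 46 increments × £45 = £2,070 ≥ base, so the credit is £0.
Total: £4,200 + £0 + £0 + £0 = £4,200.

£4,200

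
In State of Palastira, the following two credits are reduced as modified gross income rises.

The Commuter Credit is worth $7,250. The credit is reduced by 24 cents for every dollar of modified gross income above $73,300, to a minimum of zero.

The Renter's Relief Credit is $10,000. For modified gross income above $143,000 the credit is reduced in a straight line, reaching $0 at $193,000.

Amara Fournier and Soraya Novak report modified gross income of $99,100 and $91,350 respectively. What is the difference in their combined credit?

$1,860

Amara ($99,100): Commuter Credit: 24% of the $25,800 excess over $73,300 is $6,192; credit = $7,250 − $6,192 = $1,058. Renter's Relief Credit: $99,100 is at or below the $143,000 threshold, so the full $10,000 applies. total $1,058 + $10,000 = $11,058
Soraya ($91,350): Commuter Credit: 24% of the $18,050 excess over $73,300 is $4,332; credit = $7,250 − $4,332 = $2,918. Renter's Relief Credit: $91,350 is at or below the $143,000 threshold, so the full $10,000 applies. total $2,918 + $10,000 = $12,918
Difference: |$11,058 − $12,918| = $1,860.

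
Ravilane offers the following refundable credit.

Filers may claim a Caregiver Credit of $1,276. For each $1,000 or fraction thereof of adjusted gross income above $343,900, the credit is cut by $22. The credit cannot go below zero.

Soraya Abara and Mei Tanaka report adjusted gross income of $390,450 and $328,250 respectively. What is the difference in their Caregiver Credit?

Soraya ($390,450): Caregiver Credit: income exceeds $343,900 by $46,550, which is 47 full-or-partial $1,000 increments; reduction = 47 × $22 = $1,034, leaving $242.
Mei ($328,250): Caregiver Credit: $328,250 is at or below the $343,900 threshold, so the full $1,276 applies.
Difference: |$242 − $1,276| = $1,034.

$1,034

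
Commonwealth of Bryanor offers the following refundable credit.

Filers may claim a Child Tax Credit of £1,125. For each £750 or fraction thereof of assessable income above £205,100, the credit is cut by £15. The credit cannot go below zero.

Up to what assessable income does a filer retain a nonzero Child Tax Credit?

After 74 increments the reduction is 74 × £15 = £1,110, leaving £15; one more increment wipes it out. Increment 74 ends at excess 74 × £750 = £55,500, so the highest qualifying income is £205,100 + £55,500 = £260,600.

£260,600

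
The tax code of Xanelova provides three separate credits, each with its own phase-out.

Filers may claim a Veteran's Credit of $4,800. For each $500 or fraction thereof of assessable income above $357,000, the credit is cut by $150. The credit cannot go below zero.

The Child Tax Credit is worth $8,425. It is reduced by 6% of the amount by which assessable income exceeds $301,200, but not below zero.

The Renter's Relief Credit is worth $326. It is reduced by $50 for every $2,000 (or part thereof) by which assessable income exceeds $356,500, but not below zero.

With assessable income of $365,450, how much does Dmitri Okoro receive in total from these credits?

Veteran's Credit: income exceeds $357,000 by $8,450, which is 17 full-or-partial $500 increments; reduction = 17 × $150 = $2,550, leaving $2,250.
Child Tax Credit: 6% of the $64,250 excess over $301,200 is $3,855; credit = $8,425 − $3,855 = $4,570.
Renter's Relief Credit: income exceeds $356,500 by $8,950, which is 5 full-or-partial $2,000 increments; reduction = 5 × $50 = $250, leaving $76.
Total: $2,250 + $4,570 + $76 = $6,896.

$6,896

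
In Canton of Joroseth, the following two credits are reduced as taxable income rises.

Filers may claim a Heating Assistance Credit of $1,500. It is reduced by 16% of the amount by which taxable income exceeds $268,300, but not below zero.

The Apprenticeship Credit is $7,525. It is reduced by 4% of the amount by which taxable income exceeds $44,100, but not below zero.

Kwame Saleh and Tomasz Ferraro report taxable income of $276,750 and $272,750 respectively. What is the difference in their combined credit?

$640

Kwame ($276,750): Heating Assistance Credit: 16% of the $8,450 excess over $268,300 is $1,352; credit = $1,500 − $1,352 = $148. Apprenticeship Credit: 4% of the $232,650 excess over $44,100 is $9,306 ≥ base, so the credit is $0. total $148 + $0 = $148
Tomasz ($272,750): Heating Assistance Credit: 16% of the $4,450 excess over $268,300 is $712; credit = $1,500 − $712 = $788. Apprenticeship Credit: 4% of the $228,650 excess over $44,100 is $9,146 ≥ base, so the credit is $0. total $788 + $0 = $788
Difference: |$148 − $788| = $640.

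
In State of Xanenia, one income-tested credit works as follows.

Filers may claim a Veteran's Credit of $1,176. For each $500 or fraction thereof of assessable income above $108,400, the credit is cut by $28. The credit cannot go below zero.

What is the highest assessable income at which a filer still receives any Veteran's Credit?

After 41 increments the reduction is 41 × $28 = $1,148, leaving $28; one more increment wipes it out. Increment 41 ends at excess 41 × $500 = $20,500, so the highest qualifying income is $108,400 + $20,500 = $128,900.

$128,900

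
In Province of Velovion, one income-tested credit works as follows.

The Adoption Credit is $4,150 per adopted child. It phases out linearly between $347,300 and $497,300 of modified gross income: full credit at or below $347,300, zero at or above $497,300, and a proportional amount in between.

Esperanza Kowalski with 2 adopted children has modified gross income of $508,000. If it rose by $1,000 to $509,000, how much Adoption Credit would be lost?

$0

At $508,000 — base = 2 × $4,150 = $8,300. $508,000 is at or above $497,300, so the credit is $0.
At $509,000 — base = 2 × $4,150 = $8,300. $509,000 is at or above $497,300, so the credit is $0.
Lost: $0 − $0 = $0.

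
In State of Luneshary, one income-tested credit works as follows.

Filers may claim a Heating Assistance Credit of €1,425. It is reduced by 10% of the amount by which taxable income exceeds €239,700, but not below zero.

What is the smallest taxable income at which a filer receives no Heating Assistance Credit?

The credit falls by 10% of each euro above €239,700, so it reaches zero when the excess is €1,425 / 10% = €14,250: income = €239,700 + €14,250 = €253,950.

€253,950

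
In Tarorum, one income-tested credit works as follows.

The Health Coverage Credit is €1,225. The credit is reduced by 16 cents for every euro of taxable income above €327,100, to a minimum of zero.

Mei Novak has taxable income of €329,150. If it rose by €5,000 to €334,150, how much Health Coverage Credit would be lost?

€800

At €329,150 — 16% of the €2,050 excess over €327,100 is €328; credit = €1,225 − €328 = €897.
At €334,150 — 16% of the €7,050 excess over €327,100 is €1,128; credit = €1,225 − €1,128 = €97.
Lost: €897 − €97 = €800.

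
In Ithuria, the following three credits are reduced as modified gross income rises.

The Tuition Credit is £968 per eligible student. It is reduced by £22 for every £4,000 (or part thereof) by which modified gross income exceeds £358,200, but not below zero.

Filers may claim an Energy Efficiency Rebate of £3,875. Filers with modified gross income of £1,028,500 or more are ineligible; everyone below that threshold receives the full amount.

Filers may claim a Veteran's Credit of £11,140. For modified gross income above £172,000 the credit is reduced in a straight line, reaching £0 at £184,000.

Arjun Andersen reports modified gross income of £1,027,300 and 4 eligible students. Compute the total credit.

£4,051

Tuition Credit: base = 4 × £968 = £3,872. income exceeds £358,200 by £669,100, which is 168 full-or-partial £4,000 increments; reduction = 168 × £22 = £3,696, leaving £176.
Energy Efficiency Rebate: £1,027,300 is below the £1,028,500 cutoff, so the full £3,875 applies.
Veteran's Credit: £1,027,300 is at or above £184,000, so the credit is £0.
Total: £176 + £3,875 + £0 = £4,051.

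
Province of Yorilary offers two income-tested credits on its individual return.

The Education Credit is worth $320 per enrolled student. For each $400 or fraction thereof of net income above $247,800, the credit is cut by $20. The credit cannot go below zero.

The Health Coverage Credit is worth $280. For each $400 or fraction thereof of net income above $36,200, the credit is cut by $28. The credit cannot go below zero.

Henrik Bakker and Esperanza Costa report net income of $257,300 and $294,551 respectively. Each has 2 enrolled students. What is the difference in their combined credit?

$160

Henrik ($257,300): Education Credit: base = 2 × $320 = $640. income exceeds $247,800 by $9,500, which is 24 full-or-partial $400 increments; reduction = 24 × $20 = $480, leaving $160. Health Coverage Credit: income exceeds $36,200 by $221,100 → 553 increments × $28 = $15,484 ≥ base, so the credit is $0. total $160 + $0 = $160
Esperanza ($294,551): Education Credit: base = 2 × $320 = $640. income exceeds $247,800 by $46,751 → 117 increments × $20 = $2,340 ≥ base, so the credit is $0. Health Coverage Credit: income exceeds $36,200 by $258,351 → 646 increments × $28 = $18,088 ≥ base, so the credit is $0. total $0 + $0 = $0
Difference: |$160 − $0| = $160.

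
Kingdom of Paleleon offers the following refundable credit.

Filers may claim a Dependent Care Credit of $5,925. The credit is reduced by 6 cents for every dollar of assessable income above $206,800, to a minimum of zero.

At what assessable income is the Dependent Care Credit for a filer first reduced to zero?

$305,550

The credit falls by 6% of each dollar above $206,800, so it reaches zero when the excess is $5,925 / 6% = $98,750: income = $206,800 + $98,750 = $305,550.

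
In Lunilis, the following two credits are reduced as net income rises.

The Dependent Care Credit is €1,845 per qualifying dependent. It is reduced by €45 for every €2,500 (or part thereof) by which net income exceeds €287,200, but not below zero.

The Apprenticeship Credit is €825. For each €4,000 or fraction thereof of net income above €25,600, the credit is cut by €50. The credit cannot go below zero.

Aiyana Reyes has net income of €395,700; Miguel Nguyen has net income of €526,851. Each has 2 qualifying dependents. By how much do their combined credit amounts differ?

€1,710

Aiyana (€395,700): Dependent Care Credit: base = 2 × €1,845 = €3,690. income exceeds €287,200 by €108,500, which is 44 full-or-partial €2,500 increments; reduction = 44 × €45 = €1,980, leaving €1,710. Apprenticeship Credit: income exceeds €25,600 by €370,100 → 93 increments × €50 = €4,650 ≥ base, so the credit is €0. total €1,710 + €0 = €1,710
Miguel (€526,851): Dependent Care Credit: base = 2 × €1,845 = €3,690. income exceeds €287,200 by €239,651 → 96 increments × €45 = €4,320 ≥ base, so the credit is €0. Apprenticeship Credit: income exceeds €25,600 by €501,251 → 126 increments × €50 = €6,300 ≥ base, so the credit is €0. total €0 + €0 = €0
Difference: |€1,710 − €0| = €1,710.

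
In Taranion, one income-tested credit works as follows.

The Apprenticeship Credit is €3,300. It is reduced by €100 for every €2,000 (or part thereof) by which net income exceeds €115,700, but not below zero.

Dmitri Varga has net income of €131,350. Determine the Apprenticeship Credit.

Apprenticeship Credit: income exceeds €115,700 by €15,650, which is 8 full-or-partial €2,000 increments; reduction = 8 × €100 = €800, leaving €2,500.

€2,500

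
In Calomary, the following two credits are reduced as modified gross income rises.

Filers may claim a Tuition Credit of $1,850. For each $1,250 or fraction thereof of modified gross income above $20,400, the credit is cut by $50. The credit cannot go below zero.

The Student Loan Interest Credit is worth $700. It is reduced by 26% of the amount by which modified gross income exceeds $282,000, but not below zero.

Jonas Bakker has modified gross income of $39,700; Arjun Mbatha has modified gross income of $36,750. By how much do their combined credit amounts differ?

$100

Jonas ($39,700): Tuition Credit: income exceeds $20,400 by $19,300, which is 16 full-or-partial $1,250 increments; reduction = 16 × $50 = $800, leaving $1,050. Student Loan Interest Credit: $39,700 is at or below the $282,000 threshold, so the full $700 applies. total $1,050 + $700 = $1,750
Arjun ($36,750): Tuition Credit: income exceeds $20,400 by $16,350, which is 14 full-or-partial $1,250 increments; reduction = 14 × $50 = $700, leaving $1,150. Student Loan Interest Credit: $36,750 is at or below the $282,000 threshold, so the full $700 applies. total $1,150 + $700 = $1,850
Difference: |$1,750 − $1,850| = $100.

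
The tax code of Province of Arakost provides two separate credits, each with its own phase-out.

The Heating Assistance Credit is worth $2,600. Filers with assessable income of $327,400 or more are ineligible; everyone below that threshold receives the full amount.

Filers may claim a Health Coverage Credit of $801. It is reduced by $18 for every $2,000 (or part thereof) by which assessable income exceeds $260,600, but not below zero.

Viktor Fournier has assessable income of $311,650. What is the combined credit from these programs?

$2,933

Heating Assistance Credit: $311,650 is below the $327,400 cutoff, so the full $2,600 applies.
Health Coverage Credit: income exceeds $260,600 by $51,050, which is 26 full-or-partial $2,000 increments; reduction = 26 × $18 = $468, leaving $333.
Total: $2,600 + $333 = $2,933.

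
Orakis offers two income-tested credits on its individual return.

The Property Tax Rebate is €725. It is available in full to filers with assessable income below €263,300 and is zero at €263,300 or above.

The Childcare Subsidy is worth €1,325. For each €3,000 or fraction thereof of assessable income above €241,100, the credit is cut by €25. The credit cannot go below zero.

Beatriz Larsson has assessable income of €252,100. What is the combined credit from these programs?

€1,950

Property Tax Rebate: €252,100 is below the €263,300 cutoff, so the full €725 applies.
Childcare Subsidy: income exceeds €241,100 by €11,000, which is 4 full-or-partial €3,000 increments; reduction = 4 × €25 = €100, leaving €1,225.
Total: €725 + €1,225 = €1,950.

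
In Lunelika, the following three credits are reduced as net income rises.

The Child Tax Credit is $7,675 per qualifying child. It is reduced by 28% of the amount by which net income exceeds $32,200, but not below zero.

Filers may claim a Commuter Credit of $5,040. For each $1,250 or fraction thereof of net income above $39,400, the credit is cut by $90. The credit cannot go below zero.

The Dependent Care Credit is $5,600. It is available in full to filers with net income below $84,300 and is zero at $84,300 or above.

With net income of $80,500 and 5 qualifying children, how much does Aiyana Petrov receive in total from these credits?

Child Tax Credit: base = 5 × $7,675 = $38,375. 28% of the $48,300 excess over $32,200 is $13,524; credit = $38,375 − $13,524 = $24,851.
Commuter Credit: income exceeds $39,400 by $41,100, which is 33 full-or-partial $1,250 increments; reduction = 33 × $90 = $2,970, leaving $2,070.
Dependent Care Credit: $80,500 is below the $84,300 cutoff, so the full $5,600 applies.
Total: $24,851 + $2,070 + $5,600 = $32,521.

$32,521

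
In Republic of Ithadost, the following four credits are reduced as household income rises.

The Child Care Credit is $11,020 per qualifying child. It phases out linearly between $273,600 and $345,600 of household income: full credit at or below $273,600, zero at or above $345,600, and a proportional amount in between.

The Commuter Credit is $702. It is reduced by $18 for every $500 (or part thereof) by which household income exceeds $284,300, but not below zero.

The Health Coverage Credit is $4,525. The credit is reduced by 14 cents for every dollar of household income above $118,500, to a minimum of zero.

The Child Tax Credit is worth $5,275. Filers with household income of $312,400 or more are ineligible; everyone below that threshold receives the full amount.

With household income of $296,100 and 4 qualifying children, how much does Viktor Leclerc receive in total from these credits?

$35,850

Child Care Credit: base = 4 × $11,020 = $44,080. $296,100 is $22,500 into a $72,000 phase-out range, leaving 49,500/72,000 of the credit: $44,080 × 49,500/72,000 = $30,305.
Commuter Credit: income exceeds $284,300 by $11,800, which is 24 full-or-partial $500 increments; reduction = 24 × $18 = $432, leaving $270.
Health Coverage Credit: 14% of the $177,600 excess over $118,500 is $24,864 ≥ base, so the credit is $0.
Child Tax Credit: $296,100 is below the $312,400 cutoff, so the full $5,275 applies.
Total: $30,305 + $270 + $0 + $5,275 = $35,850.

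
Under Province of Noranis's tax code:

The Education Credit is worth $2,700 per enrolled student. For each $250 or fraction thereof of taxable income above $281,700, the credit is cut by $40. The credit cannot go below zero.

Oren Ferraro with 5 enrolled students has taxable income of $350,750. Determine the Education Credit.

Education Credit: base = 5 × $2,700 = $13,500. income exceeds $281,700 by $69,050, which is 277 full-or-partial $250 increments; reduction = 277 × $40 = $11,080, leaving $2,420.

$2,420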